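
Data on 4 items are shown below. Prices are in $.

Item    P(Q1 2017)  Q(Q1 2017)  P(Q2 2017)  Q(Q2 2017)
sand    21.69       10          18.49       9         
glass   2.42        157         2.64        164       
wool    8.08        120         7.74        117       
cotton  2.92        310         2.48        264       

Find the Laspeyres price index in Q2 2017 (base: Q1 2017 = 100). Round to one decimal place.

92.9

Laspeyres price index uses base-period quantities as weights.
ΣP(Q2 2017)·Q(Q1 2017) = 18.49×10 + 2.64×157 + 7.74×120 + 2.48×310 = 184.9 + 414.48 + 928.8 + 768.8 = 2296.98
ΣP(Q1 2017)·Q(Q1 2017) = 21.69×10 + 2.42×157 + 8.08×120 + 2.92×310 = 216.9 + 379.94 + 969.6 + 905.2 = 2471.64
Index = 2296.98 / 2471.64 × 100 = 92.9334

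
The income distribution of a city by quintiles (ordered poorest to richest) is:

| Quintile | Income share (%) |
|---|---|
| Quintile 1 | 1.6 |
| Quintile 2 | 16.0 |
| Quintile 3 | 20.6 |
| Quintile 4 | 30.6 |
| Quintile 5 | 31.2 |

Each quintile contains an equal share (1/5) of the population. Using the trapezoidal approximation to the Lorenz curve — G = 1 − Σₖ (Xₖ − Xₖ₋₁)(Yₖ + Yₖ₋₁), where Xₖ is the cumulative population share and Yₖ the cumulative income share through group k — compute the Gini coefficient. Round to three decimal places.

Cumulative income shares Yₖ: 0.0160, 0.1760, 0.3820, 0.6880, 1.0000
Σ (Xₖ−Xₖ₋₁)(Yₖ+Yₖ₋₁) = (1/5)(0.0160+0.0000) + (1/5)(0.1760+0.0160) + (1/5)(0.3820+0.1760) + (1/5)(0.6880+0.3820) + (1/5)(1.0000+0.6880)
  = 0.0032 + 0.0384 + 0.1116 + 0.2140 + 0.3376 = 0.7048
G = 1 − 0.7048 = 0.2952

0.295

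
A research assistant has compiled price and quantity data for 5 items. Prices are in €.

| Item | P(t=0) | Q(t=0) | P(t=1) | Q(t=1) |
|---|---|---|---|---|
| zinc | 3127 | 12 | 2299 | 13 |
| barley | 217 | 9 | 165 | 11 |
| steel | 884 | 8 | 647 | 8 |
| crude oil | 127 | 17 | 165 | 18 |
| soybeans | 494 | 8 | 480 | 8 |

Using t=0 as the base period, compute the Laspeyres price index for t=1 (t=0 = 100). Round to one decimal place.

77.7

Laspeyres price index uses base-period quantities as weights.
ΣP(t=1)·Q(t=0) = 2299×12 + 165×9 + 647×8 + 165×17 + 480×8 = 27588 + 1485 + 5176 + 2805 + 3840 = 40894
ΣP(t=0)·Q(t=0) = 3127×12 + 217×9 + 884×8 + 127×17 + 494×8 = 37524 + 1953 + 7072 + 2159 + 3952 = 52660
Index = 40894 / 52660 × 100 = 77.6567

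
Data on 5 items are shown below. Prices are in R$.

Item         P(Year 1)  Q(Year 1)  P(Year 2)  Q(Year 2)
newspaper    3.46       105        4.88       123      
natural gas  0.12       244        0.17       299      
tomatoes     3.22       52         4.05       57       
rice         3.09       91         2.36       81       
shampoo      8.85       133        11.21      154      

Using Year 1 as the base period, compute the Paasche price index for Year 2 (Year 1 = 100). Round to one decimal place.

Paasche price index uses current-period quantities as weights.
ΣP(Year 2)·Q(Year 2) = 4.88×123 + 0.17×299 + 4.05×57 + 2.36×81 + 11.21×154 = 600.24 + 50.83 + 230.85 + 191.16 + 1726.34 = 2799.42
ΣP(Year 1)·Q(Year 2) = 3.46×123 + 0.12×299 + 3.22×57 + 3.09×81 + 8.85×154 = 425.58 + 35.88 + 183.54 + 250.29 + 1362.9 = 2258.19
Index = 2799.42 / 2258.19 × 100 = 123.9674

124.0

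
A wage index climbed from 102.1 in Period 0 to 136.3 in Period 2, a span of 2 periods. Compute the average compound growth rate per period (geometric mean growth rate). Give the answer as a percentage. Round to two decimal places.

15.54%

Growth factor = (136.3/102.1)^(1/2) = (1.334966)^(1/2) = 1.155407
Growth rate = 1.155407 − 1 = 0.155407 = 15.5407%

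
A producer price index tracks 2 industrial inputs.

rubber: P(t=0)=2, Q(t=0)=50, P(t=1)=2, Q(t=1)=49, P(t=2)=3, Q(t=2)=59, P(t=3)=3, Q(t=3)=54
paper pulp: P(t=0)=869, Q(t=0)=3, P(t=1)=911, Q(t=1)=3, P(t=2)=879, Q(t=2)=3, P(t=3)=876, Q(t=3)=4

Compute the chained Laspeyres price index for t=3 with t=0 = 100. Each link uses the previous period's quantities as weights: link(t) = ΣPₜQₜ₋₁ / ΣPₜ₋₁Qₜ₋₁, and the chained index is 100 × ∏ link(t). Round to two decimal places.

Link t=0→t=1:
ΣP(t=1)Q(t=0) = 2×50 + 911×3 = 100 + 2733 = 2833
ΣP(t=0)Q(t=0) = 2×50 + 869×3 = 100 + 2607 = 2707
link = 2833/2707 = 1.046546
Link t=1→t=2:
ΣP(t=2)Q(t=1) = 3×49 + 879×3 = 147 + 2637 = 2784
ΣP(t=1)Q(t=1) = 2×49 + 911×3 = 98 + 2733 = 2831
link = 2784/2831 = 0.983398
Link t=2→t=3:
ΣP(t=3)Q(t=2) = 3×59 + 876×3 = 177 + 2628 = 2805
ΣP(t=2)Q(t=2) = 3×59 + 879×3 = 177 + 2637 = 2814
link = 2805/2814 = 0.996802
Chained index = 100 × 1.046546 × 0.983398 × 0.996802 = 102.5880

102.59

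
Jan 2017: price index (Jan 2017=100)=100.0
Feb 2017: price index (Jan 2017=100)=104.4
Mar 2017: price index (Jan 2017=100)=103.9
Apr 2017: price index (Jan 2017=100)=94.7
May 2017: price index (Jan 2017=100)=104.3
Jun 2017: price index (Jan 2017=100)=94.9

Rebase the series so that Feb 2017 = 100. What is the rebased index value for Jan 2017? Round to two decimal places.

95.79

Rebased(Jan 2017) = 100.0 / 104.4 × 100 = 95.7854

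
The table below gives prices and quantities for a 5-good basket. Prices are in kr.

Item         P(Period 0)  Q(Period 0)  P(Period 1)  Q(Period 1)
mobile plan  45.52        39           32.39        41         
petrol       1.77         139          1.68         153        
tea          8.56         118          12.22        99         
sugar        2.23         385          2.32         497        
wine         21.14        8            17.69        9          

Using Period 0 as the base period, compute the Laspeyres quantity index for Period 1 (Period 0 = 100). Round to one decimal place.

105.5

Laspeyres quantity index uses base-period prices as weights.
ΣP(Period 0)·Q(Period 1) = 45.52×41 + 1.77×153 + 8.56×99 + 2.23×497 + 21.14×9 = 1866.32 + 270.81 + 847.44 + 1108.31 + 190.26 = 4283.14
ΣP(Period 0)·Q(Period 0) = 45.52×39 + 1.77×139 + 8.56×118 + 2.23×385 + 21.14×8 = 1775.28 + 246.03 + 1010.08 + 858.55 + 169.12 = 4059.06
Index = 4283.14 / 4059.06 × 100 = 105.5205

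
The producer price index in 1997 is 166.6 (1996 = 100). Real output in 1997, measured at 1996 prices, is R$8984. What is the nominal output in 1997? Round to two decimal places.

14967.34

Nominal = Real × (Index/100) = 8984 × (166.6/100)
        = 8984 × 1.666 = 14967.3440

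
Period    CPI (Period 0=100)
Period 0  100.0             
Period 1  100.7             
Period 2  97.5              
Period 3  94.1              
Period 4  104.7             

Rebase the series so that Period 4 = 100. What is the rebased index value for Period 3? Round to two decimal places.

89.88

Rebased(Period 3) = 94.1 / 104.7 × 100 = 89.8758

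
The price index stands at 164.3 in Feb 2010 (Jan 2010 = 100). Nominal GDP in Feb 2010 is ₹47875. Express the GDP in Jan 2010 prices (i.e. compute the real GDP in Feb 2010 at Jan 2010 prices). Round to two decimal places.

29138.77

Real = Nominal ÷ (Index/100) = 47875 ÷ (164.3/100)
     = 47875 ÷ 1.643 = 29138.7705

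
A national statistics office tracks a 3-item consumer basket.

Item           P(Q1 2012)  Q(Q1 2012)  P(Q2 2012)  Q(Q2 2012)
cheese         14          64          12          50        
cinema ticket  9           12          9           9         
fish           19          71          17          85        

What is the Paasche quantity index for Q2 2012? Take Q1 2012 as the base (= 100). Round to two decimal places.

Paasche quantity index uses current-period prices as weights.
ΣP(Q2 2012)·Q(Q2 2012) = 12×50 + 9×9 + 17×85 = 600 + 81 + 1445 = 2126
ΣP(Q2 2012)·Q(Q1 2012) = 12×64 + 9×12 + 17×71 = 768 + 108 + 1207 = 2083
Index = 2126 / 2083 × 100 = 102.0643

102.06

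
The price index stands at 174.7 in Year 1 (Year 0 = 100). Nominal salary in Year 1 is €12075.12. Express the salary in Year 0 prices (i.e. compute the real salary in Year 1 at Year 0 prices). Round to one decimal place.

Real = Nominal ÷ (Index/100) = 12075.12 ÷ (174.7/100)
     = 12075.12 ÷ 1.747 = 6911.9176

6911.9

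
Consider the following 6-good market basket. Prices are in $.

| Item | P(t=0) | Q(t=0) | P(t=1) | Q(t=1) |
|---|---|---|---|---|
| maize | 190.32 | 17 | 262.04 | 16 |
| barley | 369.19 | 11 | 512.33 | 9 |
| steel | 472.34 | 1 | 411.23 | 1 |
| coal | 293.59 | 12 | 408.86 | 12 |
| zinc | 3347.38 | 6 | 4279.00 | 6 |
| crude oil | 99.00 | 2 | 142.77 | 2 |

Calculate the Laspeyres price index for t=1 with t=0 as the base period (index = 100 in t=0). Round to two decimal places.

131.02

Laspeyres price index uses base-period quantities as weights.
ΣP(t=1)·Q(t=0) = 262.04×17 + 512.33×11 + 411.23×1 + 408.86×12 + 4279.00×6 + 142.77×2 = 4454.68 + 5635.63 + 411.23 + 4906.32 + 25674 + 285.54 = 41367.4
ΣP(t=0)·Q(t=0) = 190.32×17 + 369.19×11 + 472.34×1 + 293.59×12 + 3347.38×6 + 99.00×2 = 3235.44 + 4061.09 + 472.34 + 3523.08 + 20084.28 + 198 = 31574.23
Index = 41367.4 / 31574.23 × 100 = 131.0163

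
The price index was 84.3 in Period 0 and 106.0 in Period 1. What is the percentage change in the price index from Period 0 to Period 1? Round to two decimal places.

Change = (106.0 − 84.3) / 84.3 × 100
       = 21.7 / 84.3 × 100 = 25.7414%

25.74%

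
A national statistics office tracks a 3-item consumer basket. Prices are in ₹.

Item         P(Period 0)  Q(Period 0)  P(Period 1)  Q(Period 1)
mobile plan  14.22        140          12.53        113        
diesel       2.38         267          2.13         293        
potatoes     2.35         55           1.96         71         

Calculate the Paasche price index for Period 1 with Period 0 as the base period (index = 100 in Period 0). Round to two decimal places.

88.19

Paasche price index uses current-period quantities as weights.
ΣP(Period 1)·Q(Period 1) = 12.53×113 + 2.13×293 + 1.96×71 = 1415.89 + 624.09 + 139.16 = 2179.14
ΣP(Period 0)·Q(Period 1) = 14.22×113 + 2.38×293 + 2.35×71 = 1606.86 + 697.34 + 166.85 = 2471.05
Index = 2179.14 / 2471.05 × 100 = 88.1868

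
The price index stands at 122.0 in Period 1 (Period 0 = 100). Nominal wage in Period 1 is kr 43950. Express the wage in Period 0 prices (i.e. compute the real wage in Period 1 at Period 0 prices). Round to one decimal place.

Real = Nominal ÷ (Index/100) = 43950 ÷ (122.0/100)
     = 43950 ÷ 1.220 = 36024.5902

36024.6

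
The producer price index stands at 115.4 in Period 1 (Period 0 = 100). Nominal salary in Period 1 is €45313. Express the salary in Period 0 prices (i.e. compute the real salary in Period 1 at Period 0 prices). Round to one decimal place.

39266.0

Real = Nominal ÷ (Index/100) = 45313 ÷ (115.4/100)
     = 45313 ÷ 1.154 = 39266.0312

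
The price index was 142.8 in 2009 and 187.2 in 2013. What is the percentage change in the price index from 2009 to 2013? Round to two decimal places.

31.09%

Change = (187.2 − 142.8) / 142.8 × 100
       = 44.4 / 142.8 × 100 = 31.0924%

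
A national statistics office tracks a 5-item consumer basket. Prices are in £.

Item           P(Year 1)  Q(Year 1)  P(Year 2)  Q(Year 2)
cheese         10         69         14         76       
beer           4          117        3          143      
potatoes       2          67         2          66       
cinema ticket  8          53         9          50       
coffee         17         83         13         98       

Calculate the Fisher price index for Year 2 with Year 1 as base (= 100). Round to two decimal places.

Laspeyres component (base-period weights):
ΣP(Year 2)Q(Year 1) = 14×69 + 3×117 + 2×67 + 9×53 + 13×83 = 966 + 351 + 134 + 477 + 1079 = 3007
ΣP(Year 1)Q(Year 1) = 10×69 + 4×117 + 2×67 + 8×53 + 17×83 = 690 + 468 + 134 + 424 + 1411 = 3127
L = 3007 / 3127 × 100 = 96.1625
Paasche component (current-period weights):
ΣP(Year 2)Q(Year 2) = 14×76 + 3×143 + 2×66 + 9×50 + 13×98 = 1064 + 429 + 132 + 450 + 1274 = 3349
ΣP(Year 1)Q(Year 2) = 10×76 + 4×143 + 2×66 + 8×50 + 17×98 = 760 + 572 + 132 + 400 + 1666 = 3530
P = 3349 / 3530 × 100 = 94.8725
Fisher = √(L × P) = √(96.1625 × 94.8725) = 95.5153

95.52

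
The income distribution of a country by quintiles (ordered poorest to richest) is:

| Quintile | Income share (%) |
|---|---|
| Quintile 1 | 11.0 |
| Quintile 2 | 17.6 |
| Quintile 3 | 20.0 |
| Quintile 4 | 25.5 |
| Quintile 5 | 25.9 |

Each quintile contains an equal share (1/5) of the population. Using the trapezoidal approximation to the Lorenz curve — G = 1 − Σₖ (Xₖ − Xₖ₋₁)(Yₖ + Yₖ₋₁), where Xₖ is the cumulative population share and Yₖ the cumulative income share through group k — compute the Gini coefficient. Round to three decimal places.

Cumulative income shares Yₖ: 0.1100, 0.2860, 0.4860, 0.7410, 1.0000
Σ (Xₖ−Xₖ₋₁)(Yₖ+Yₖ₋₁) = (1/5)(0.1100+0.0000) + (1/5)(0.2860+0.1100) + (1/5)(0.4860+0.2860) + (1/5)(0.7410+0.4860) + (1/5)(1.0000+0.7410)
  = 0.0220 + 0.0792 + 0.1544 + 0.2454 + 0.3482 = 0.8492
G = 1 − 0.8492 = 0.1508

0.151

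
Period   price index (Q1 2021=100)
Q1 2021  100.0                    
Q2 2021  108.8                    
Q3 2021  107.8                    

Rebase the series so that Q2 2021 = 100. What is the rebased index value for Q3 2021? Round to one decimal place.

99.1

Rebased(Q3 2021) = 107.8 / 108.8 × 100 = 99.0809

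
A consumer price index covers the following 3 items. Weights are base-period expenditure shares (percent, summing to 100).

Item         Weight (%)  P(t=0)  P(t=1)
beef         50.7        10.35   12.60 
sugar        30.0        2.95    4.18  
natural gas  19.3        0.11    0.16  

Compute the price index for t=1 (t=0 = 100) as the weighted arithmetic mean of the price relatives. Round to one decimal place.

beef: 50.7 × (12.60/10.35) = 50.7 × 1.217391 = 61.7217
sugar: 30.0 × (4.18/2.95) = 30.0 × 1.416949 = 42.5085
natural gas: 19.3 × (0.16/0.11) = 19.3 × 1.454545 = 28.0727
Index = Σ wᵢ·(p₁ᵢ/p₀ᵢ) = 61.7217 + 42.5085 + 28.0727 = 132.3029

132.3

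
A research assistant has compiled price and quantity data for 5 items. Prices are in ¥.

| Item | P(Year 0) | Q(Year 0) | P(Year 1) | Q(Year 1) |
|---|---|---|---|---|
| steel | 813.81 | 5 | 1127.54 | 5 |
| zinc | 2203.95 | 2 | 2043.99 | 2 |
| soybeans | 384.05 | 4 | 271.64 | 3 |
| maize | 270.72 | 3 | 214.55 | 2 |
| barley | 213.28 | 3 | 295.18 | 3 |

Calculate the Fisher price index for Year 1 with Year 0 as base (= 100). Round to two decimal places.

Laspeyres component (base-period weights):
ΣP(Year 1)Q(Year 0) = 1127.54×5 + 2043.99×2 + 271.64×4 + 214.55×3 + 295.18×3 = 5637.7 + 4087.98 + 1086.56 + 643.65 + 885.54 = 12341.43
ΣP(Year 0)Q(Year 0) = 813.81×5 + 2203.95×2 + 384.05×4 + 270.72×3 + 213.28×3 = 4069.05 + 4407.9 + 1536.2 + 812.16 + 639.84 = 11465.15
L = 12341.43 / 11465.15 × 100 = 107.6430
Paasche component (current-period weights):
ΣP(Year 1)Q(Year 1) = 1127.54×5 + 2043.99×2 + 271.64×3 + 214.55×2 + 295.18×3 = 5637.7 + 4087.98 + 814.92 + 429.1 + 885.54 = 11855.24
ΣP(Year 0)Q(Year 1) = 813.81×5 + 2203.95×2 + 384.05×3 + 270.72×2 + 213.28×3 = 4069.05 + 4407.9 + 1152.15 + 541.44 + 639.84 = 10810.38
P = 11855.24 / 10810.38 × 100 = 109.6653
Fisher = √(L × P) = √(107.6430 × 109.6653) = 108.6495

108.65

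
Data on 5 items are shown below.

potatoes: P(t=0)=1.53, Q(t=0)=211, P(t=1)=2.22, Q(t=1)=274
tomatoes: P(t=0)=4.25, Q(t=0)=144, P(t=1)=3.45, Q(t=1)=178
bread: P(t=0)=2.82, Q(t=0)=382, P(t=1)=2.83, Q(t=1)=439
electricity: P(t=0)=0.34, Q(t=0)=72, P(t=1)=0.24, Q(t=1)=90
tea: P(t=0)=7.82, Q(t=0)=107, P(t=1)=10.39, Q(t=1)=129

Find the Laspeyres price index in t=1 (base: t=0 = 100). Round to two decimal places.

Laspeyres price index uses base-period quantities as weights.
ΣP(t=1)·Q(t=0) = 2.22×211 + 3.45×144 + 2.83×382 + 0.24×72 + 10.39×107 = 468.42 + 496.8 + 1081.06 + 17.28 + 1111.73 = 3175.29
ΣP(t=0)·Q(t=0) = 1.53×211 + 4.25×144 + 2.82×382 + 0.34×72 + 7.82×107 = 322.83 + 612 + 1077.24 + 24.48 + 836.74 = 2873.29
Index = 3175.29 / 2873.29 × 100 = 110.5106

110.51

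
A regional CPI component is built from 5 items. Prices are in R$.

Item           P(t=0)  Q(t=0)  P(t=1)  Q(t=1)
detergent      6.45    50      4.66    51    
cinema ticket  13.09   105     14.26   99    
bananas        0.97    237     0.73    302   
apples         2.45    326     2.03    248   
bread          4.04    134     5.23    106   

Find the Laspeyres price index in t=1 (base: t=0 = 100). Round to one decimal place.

100.0

Laspeyres price index uses base-period quantities as weights.
ΣP(t=1)·Q(t=0) = 4.66×50 + 14.26×105 + 0.73×237 + 2.03×326 + 5.23×134 = 233 + 1497.3 + 173.01 + 661.78 + 700.82 = 3265.91
ΣP(t=0)·Q(t=0) = 6.45×50 + 13.09×105 + 0.97×237 + 2.45×326 + 4.04×134 = 322.5 + 1374.45 + 229.89 + 798.7 + 541.36 = 3266.9
Index = 3265.91 / 3266.9 × 100 = 99.9697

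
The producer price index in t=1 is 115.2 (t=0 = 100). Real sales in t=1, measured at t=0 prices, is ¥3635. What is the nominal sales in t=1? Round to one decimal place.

4187.5

Nominal = Real × (Index/100) = 3635 × (115.2/100)
        = 3635 × 1.152 = 4187.5200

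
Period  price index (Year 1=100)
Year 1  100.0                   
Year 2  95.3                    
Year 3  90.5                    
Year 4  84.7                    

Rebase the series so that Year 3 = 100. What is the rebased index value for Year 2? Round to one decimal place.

Rebased(Year 2) = 95.3 / 90.5 × 100 = 105.3039

105.3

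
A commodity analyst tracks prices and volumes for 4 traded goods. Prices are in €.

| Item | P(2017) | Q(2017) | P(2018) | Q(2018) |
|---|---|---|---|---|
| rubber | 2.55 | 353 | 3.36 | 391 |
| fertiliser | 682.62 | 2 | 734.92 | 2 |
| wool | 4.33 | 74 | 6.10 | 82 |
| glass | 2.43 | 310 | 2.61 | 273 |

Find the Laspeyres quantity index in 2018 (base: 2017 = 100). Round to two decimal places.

Laspeyres quantity index uses base-period prices as weights.
ΣP(2017)·Q(2018) = 2.55×391 + 682.62×2 + 4.33×82 + 2.43×273 = 997.05 + 1365.24 + 355.06 + 663.39 = 3380.74
ΣP(2017)·Q(2017) = 2.55×353 + 682.62×2 + 4.33×74 + 2.43×310 = 900.15 + 1365.24 + 320.42 + 753.3 = 3339.11
Index = 3380.74 / 3339.11 × 100 = 101.2467

101.25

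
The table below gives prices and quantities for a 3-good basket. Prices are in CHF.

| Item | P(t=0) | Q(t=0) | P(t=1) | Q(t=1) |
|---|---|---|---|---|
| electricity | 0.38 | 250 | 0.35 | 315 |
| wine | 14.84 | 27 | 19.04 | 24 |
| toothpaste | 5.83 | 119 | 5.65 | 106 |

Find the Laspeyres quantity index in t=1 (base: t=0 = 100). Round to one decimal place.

Laspeyres quantity index uses base-period prices as weights.
ΣP(t=0)·Q(t=1) = 0.38×315 + 14.84×24 + 5.83×106 = 119.7 + 356.16 + 617.98 = 1093.84
ΣP(t=0)·Q(t=0) = 0.38×250 + 14.84×27 + 5.83×119 = 95 + 400.68 + 693.77 = 1189.45
Index = 1093.84 / 1189.45 × 100 = 91.9618

92.0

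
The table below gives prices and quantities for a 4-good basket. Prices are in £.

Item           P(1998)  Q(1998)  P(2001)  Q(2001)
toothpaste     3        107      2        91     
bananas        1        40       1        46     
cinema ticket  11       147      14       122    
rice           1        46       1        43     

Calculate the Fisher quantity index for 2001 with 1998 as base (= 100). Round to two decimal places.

84.06

Laspeyres component (base-period weights):
ΣP(1998)Q(2001) = 3×91 + 1×46 + 11×122 + 1×43 = 273 + 46 + 1342 + 43 = 1704
ΣP(1998)Q(1998) = 3×107 + 1×40 + 11×147 + 1×46 = 321 + 40 + 1617 + 46 = 2024
L = 1704 / 2024 × 100 = 84.1897
Paasche component (current-period weights):
ΣP(2001)Q(2001) = 2×91 + 1×46 + 14×122 + 1×43 = 182 + 46 + 1708 + 43 = 1979
ΣP(2001)Q(1998) = 2×107 + 1×40 + 14×147 + 1×46 = 214 + 40 + 2058 + 46 = 2358
P = 1979 / 2358 × 100 = 83.9271
Fisher = √(L × P) = √(84.1897 × 83.9271) = 84.0583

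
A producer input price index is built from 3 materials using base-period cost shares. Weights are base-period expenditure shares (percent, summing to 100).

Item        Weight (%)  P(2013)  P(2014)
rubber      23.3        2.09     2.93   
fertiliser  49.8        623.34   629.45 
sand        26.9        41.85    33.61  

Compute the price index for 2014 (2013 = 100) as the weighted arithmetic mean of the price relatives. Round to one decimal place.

104.6

rubber: 23.3 × (2.93/2.09) = 23.3 × 1.401914 = 32.6646
fertiliser: 49.8 × (629.45/623.34) = 49.8 × 1.009802 = 50.2881
sand: 26.9 × (33.61/41.85) = 26.9 × 0.803106 = 21.6036
Index = Σ wᵢ·(p₁ᵢ/p₀ᵢ) = 32.6646 + 50.2881 + 21.6036 = 104.5563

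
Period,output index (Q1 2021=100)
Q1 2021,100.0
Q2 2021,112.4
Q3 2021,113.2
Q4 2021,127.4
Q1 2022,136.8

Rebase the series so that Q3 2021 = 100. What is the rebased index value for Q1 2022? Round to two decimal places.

120.85

Rebased(Q1 2022) = 136.8 / 113.2 × 100 = 120.8481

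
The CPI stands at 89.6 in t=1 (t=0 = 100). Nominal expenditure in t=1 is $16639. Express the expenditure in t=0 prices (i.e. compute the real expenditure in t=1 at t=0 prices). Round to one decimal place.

18570.3

Real = Nominal ÷ (Index/100) = 16639 ÷ (89.6/100)
     = 16639 ÷ 0.896 = 18570.3125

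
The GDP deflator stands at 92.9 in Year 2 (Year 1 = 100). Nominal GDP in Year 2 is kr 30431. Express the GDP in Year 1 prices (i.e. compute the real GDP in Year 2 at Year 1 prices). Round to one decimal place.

Real = Nominal ÷ (Index/100) = 30431 ÷ (92.9/100)
     = 30431 ÷ 0.929 = 32756.7277

32756.7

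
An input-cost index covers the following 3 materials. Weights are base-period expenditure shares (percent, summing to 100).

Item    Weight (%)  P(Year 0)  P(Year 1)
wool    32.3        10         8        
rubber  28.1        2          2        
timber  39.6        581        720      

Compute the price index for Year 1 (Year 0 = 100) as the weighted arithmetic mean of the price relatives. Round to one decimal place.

wool: 32.3 × (8/10) = 32.3 × 0.800000 = 25.8400
rubber: 28.1 × (2/2) = 28.1 × 1.000000 = 28.1000
timber: 39.6 × (720/581) = 39.6 × 1.239243 = 49.0740
Index = Σ wᵢ·(p₁ᵢ/p₀ᵢ) = 25.8400 + 28.1000 + 49.0740 = 103.0140

103.0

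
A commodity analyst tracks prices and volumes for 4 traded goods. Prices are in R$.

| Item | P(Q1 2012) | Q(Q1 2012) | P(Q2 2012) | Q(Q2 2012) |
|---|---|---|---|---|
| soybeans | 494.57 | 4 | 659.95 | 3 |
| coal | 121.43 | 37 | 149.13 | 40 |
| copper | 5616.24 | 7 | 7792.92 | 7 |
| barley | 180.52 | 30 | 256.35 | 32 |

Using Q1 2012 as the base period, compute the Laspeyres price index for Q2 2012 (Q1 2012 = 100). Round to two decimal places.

Laspeyres price index uses base-period quantities as weights.
ΣP(Q2 2012)·Q(Q1 2012) = 659.95×4 + 149.13×37 + 7792.92×7 + 256.35×30 = 2639.8 + 5517.81 + 54550.44 + 7690.5 = 70398.55
ΣP(Q1 2012)·Q(Q1 2012) = 494.57×4 + 121.43×37 + 5616.24×7 + 180.52×30 = 1978.28 + 4492.91 + 39313.68 + 5415.6 = 51200.47
Index = 70398.55 / 51200.47 × 100 = 137.4959

137.50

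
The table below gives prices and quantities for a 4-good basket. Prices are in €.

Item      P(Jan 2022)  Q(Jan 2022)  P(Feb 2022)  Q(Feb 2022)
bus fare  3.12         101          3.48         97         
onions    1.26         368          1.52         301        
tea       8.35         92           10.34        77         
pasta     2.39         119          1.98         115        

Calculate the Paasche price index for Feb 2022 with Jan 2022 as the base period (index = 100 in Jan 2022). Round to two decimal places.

113.71

Paasche price index uses current-period quantities as weights.
ΣP(Feb 2022)·Q(Feb 2022) = 3.48×97 + 1.52×301 + 10.34×77 + 1.98×115 = 337.56 + 457.52 + 796.18 + 227.7 = 1818.96
ΣP(Jan 2022)·Q(Feb 2022) = 3.12×97 + 1.26×301 + 8.35×77 + 2.39×115 = 302.64 + 379.26 + 642.95 + 274.85 = 1599.7
Index = 1818.96 / 1599.7 × 100 = 113.7063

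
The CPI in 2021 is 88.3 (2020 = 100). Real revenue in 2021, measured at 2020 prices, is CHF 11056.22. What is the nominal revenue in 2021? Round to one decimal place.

Nominal = Real × (Index/100) = 11056.22 × (88.3/100)
        = 11056.22 × 0.883 = 9762.6423

9762.6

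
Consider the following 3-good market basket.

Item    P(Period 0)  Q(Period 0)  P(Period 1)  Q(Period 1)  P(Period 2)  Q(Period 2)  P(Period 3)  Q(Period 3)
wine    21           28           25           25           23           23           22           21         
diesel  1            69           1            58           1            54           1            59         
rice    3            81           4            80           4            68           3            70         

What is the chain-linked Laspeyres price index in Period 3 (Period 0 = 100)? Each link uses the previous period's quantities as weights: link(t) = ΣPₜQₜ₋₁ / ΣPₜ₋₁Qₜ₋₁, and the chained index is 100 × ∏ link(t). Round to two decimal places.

Link Period 0→Period 1:
ΣP(Period 1)Q(Period 0) = 25×28 + 1×69 + 4×81 = 700 + 69 + 324 = 1093
ΣP(Period 0)Q(Period 0) = 21×28 + 1×69 + 3×81 = 588 + 69 + 243 = 900
link = 1093/900 = 1.214444
Link Period 1→Period 2:
ΣP(Period 2)Q(Period 1) = 23×25 + 1×58 + 4×80 = 575 + 58 + 320 = 953
ΣP(Period 1)Q(Period 1) = 25×25 + 1×58 + 4×80 = 625 + 58 + 320 = 1003
link = 953/1003 = 0.950150
Link Period 2→Period 3:
ΣP(Period 3)Q(Period 2) = 22×23 + 1×54 + 3×68 = 506 + 54 + 204 = 764
ΣP(Period 2)Q(Period 2) = 23×23 + 1×54 + 4×68 = 529 + 54 + 272 = 855
link = 764/855 = 0.893567
Chained index = 100 × 1.214444 × 0.950150 × 0.893567 = 103.1091

103.11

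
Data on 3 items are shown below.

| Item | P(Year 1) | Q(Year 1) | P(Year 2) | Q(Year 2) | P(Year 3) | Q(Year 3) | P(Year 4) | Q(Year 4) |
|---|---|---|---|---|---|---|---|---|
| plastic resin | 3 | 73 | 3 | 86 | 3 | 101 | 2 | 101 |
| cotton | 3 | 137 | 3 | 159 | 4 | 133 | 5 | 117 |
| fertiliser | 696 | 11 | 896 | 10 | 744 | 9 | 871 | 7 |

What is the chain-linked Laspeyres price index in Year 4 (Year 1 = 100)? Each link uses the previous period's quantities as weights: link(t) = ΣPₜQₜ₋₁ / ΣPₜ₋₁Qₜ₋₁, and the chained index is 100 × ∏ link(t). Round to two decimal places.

125.76

Link Year 1→Year 2:
ΣP(Year 2)Q(Year 1) = 3×73 + 3×137 + 896×11 = 219 + 411 + 9856 = 10486
ΣP(Year 1)Q(Year 1) = 3×73 + 3×137 + 696×11 = 219 + 411 + 7656 = 8286
link = 10486/8286 = 1.265508
Link Year 2→Year 3:
ΣP(Year 3)Q(Year 2) = 3×86 + 4×159 + 744×10 = 258 + 636 + 7440 = 8334
ΣP(Year 2)Q(Year 2) = 3×86 + 3×159 + 896×10 = 258 + 477 + 8960 = 9695
link = 8334/9695 = 0.859618
Link Year 3→Year 4:
ΣP(Year 4)Q(Year 3) = 2×101 + 5×133 + 871×9 = 202 + 665 + 7839 = 8706
ΣP(Year 3)Q(Year 3) = 3×101 + 4×133 + 744×9 = 303 + 532 + 6696 = 7531
link = 8706/7531 = 1.156022
Chained index = 100 × 1.265508 × 0.859618 × 1.156022 = 125.7583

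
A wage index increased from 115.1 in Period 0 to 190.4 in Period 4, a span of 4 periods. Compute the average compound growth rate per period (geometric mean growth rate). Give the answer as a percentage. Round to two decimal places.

13.41%

Growth factor = (190.4/115.1)^(1/4) = (1.654214)^(1/4) = 1.134091
Growth rate = 1.134091 − 1 = 0.134091 = 13.4091%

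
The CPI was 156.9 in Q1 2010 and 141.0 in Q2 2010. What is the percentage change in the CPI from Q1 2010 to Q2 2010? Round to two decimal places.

Change = (141.0 − 156.9) / 156.9 × 100
       = -15.9 / 156.9 × 100 = -10.1338%

-10.13%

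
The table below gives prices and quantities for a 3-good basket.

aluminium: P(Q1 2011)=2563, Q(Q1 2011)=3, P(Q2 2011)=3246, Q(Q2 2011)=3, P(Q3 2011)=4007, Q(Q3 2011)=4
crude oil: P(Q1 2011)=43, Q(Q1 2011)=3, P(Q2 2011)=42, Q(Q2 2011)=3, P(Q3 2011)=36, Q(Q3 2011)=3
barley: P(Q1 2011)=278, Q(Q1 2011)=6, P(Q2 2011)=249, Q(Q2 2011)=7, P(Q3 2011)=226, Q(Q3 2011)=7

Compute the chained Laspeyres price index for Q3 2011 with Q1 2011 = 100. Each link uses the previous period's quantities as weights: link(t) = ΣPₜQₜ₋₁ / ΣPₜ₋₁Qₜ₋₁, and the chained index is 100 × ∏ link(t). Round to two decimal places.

Link Q1 2011→Q2 2011:
ΣP(Q2 2011)Q(Q1 2011) = 3246×3 + 42×3 + 249×6 = 9738 + 126 + 1494 = 11358
ΣP(Q1 2011)Q(Q1 2011) = 2563×3 + 43×3 + 278×6 = 7689 + 129 + 1668 = 9486
link = 11358/9486 = 1.197343
Link Q2 2011→Q3 2011:
ΣP(Q3 2011)Q(Q2 2011) = 4007×3 + 36×3 + 226×7 = 12021 + 108 + 1582 = 13711
ΣP(Q2 2011)Q(Q2 2011) = 3246×3 + 42×3 + 249×7 = 9738 + 126 + 1743 = 11607
link = 13711/11607 = 1.181270
Chained index = 100 × 1.197343 × 1.181270 = 141.4386

141.44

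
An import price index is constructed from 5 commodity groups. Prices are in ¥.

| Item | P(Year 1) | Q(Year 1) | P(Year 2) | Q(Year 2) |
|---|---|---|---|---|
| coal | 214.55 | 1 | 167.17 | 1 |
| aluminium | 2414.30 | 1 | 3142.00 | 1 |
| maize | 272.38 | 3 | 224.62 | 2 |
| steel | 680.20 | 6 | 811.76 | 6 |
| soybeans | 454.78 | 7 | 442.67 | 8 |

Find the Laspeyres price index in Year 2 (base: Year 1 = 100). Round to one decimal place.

111.6

Laspeyres price index uses base-period quantities as weights.
ΣP(Year 2)·Q(Year 1) = 167.17×1 + 3142.00×1 + 224.62×3 + 811.76×6 + 442.67×7 = 167.17 + 3142 + 673.86 + 4870.56 + 3098.69 = 11952.28
ΣP(Year 1)·Q(Year 1) = 214.55×1 + 2414.30×1 + 272.38×3 + 680.20×6 + 454.78×7 = 214.55 + 2414.3 + 817.14 + 4081.2 + 3183.46 = 10710.65
Index = 11952.28 / 10710.65 × 100 = 111.5925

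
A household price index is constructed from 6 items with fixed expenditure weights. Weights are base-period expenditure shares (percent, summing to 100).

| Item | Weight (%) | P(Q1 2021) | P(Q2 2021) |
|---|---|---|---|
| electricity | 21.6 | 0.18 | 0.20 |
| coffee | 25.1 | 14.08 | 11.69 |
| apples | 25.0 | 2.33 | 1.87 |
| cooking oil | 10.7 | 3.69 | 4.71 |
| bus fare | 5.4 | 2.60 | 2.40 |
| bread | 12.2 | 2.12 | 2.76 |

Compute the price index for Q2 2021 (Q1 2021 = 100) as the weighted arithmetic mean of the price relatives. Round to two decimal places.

99.43

electricity: 21.6 × (0.20/0.18) = 21.6 × 1.111111 = 24.0000
coffee: 25.1 × (11.69/14.08) = 25.1 × 0.830256 = 20.8394
apples: 25.0 × (1.87/2.33) = 25.0 × 0.802575 = 20.0644
cooking oil: 10.7 × (4.71/3.69) = 10.7 × 1.276423 = 13.6577
bus fare: 5.4 × (2.40/2.60) = 5.4 × 0.923077 = 4.9846
bread: 12.2 × (2.76/2.12) = 12.2 × 1.301887 = 15.8830
Index = Σ wᵢ·(p₁ᵢ/p₀ᵢ) = 24.0000 + 20.8394 + 20.0644 + 13.6577 + 4.9846 + 15.8830 = 99.4292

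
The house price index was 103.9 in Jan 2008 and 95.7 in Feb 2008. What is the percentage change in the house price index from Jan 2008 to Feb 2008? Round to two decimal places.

-7.89%

Change = (95.7 − 103.9) / 103.9 × 100
       = -8.2 / 103.9 × 100 = -7.8922%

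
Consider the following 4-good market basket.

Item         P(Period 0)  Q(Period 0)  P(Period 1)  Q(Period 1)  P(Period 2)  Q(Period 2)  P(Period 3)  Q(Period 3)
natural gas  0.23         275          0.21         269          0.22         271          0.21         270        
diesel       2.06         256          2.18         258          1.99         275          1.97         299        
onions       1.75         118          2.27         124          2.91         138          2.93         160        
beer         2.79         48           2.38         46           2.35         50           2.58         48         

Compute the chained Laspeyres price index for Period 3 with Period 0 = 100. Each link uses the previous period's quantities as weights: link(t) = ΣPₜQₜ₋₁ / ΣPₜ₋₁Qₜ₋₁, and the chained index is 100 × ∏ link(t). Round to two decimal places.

Link Period 0→Period 1:
ΣP(Period 1)Q(Period 0) = 0.21×275 + 2.18×256 + 2.27×118 + 2.38×48 = 57.75 + 558.08 + 267.86 + 114.24 = 997.93
ΣP(Period 0)Q(Period 0) = 0.23×275 + 2.06×256 + 1.75×118 + 2.79×48 = 63.25 + 527.36 + 206.5 + 133.92 = 931.03
link = 997.93/931.03 = 1.071856
Link Period 1→Period 2:
ΣP(Period 2)Q(Period 1) = 0.22×269 + 1.99×258 + 2.91×124 + 2.35×46 = 59.18 + 513.42 + 360.84 + 108.1 = 1041.54
ΣP(Period 1)Q(Period 1) = 0.21×269 + 2.18×258 + 2.27×124 + 2.38×46 = 56.49 + 562.44 + 281.48 + 109.48 = 1009.89
link = 1041.54/1009.89 = 1.031340
Link Period 2→Period 3:
ΣP(Period 3)Q(Period 2) = 0.21×271 + 1.97×275 + 2.93×138 + 2.58×50 = 56.91 + 541.75 + 404.34 + 129 = 1132
ΣP(Period 2)Q(Period 2) = 0.22×271 + 1.99×275 + 2.91×138 + 2.35×50 = 59.62 + 547.25 + 401.58 + 117.5 = 1125.95
link = 1132/1125.95 = 1.005373
Chained index = 100 × 1.071856 × 1.031340 × 1.005373 = 111.1388

111.14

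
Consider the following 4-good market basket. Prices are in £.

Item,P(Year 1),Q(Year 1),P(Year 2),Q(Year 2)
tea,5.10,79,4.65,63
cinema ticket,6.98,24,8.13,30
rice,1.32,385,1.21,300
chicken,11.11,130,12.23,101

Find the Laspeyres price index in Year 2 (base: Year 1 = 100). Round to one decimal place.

103.8

Laspeyres price index uses base-period quantities as weights.
ΣP(Year 2)·Q(Year 1) = 4.65×79 + 8.13×24 + 1.21×385 + 12.23×130 = 367.35 + 195.12 + 465.85 + 1589.9 = 2618.22
ΣP(Year 1)·Q(Year 1) = 5.10×79 + 6.98×24 + 1.32×385 + 11.11×130 = 402.9 + 167.52 + 508.2 + 1444.3 = 2522.92
Index = 2618.22 / 2522.92 × 100 = 103.7774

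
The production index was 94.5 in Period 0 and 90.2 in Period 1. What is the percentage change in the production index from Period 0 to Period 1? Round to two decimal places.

-4.55%

Change = (90.2 − 94.5) / 94.5 × 100
       = -4.3 / 94.5 × 100 = -4.5503%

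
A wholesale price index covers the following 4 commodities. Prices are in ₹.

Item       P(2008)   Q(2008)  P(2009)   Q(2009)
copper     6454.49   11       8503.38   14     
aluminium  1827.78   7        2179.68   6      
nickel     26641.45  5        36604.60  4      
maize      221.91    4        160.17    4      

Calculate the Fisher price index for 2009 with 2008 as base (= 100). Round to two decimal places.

Laspeyres component (base-period weights):
ΣP(2009)Q(2008) = 8503.38×11 + 2179.68×7 + 36604.60×5 + 160.17×4 = 93537.18 + 15257.76 + 183023 + 640.68 = 292458.62
ΣP(2008)Q(2008) = 6454.49×11 + 1827.78×7 + 26641.45×5 + 221.91×4 = 70999.39 + 12794.46 + 133207.25 + 887.64 = 217888.74
L = 292458.62 / 217888.74 × 100 = 134.2238
Paasche component (current-period weights):
ΣP(2009)Q(2009) = 8503.38×14 + 2179.68×6 + 36604.60×4 + 160.17×4 = 119047.32 + 13078.08 + 146418.4 + 640.68 = 279184.48
ΣP(2008)Q(2009) = 6454.49×14 + 1827.78×6 + 26641.45×4 + 221.91×4 = 90362.86 + 10966.68 + 106565.8 + 887.64 = 208782.98
P = 279184.48 / 208782.98 × 100 = 133.7199
Fisher = √(L × P) = √(134.2238 × 133.7199) = 133.9717

133.97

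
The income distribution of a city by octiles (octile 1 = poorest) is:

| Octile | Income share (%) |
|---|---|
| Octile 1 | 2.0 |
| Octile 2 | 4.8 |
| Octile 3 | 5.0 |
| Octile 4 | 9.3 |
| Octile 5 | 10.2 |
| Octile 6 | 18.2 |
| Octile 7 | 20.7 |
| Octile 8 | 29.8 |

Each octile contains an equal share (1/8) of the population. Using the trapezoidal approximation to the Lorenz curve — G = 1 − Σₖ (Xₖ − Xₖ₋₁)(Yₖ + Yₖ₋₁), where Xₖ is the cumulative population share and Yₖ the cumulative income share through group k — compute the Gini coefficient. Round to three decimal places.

0.393

Cumulative income shares Yₖ: 0.0200, 0.0680, 0.1180, 0.2110, 0.3130, 0.4950, 0.7020, 1.0000
Σ (Xₖ−Xₖ₋₁)(Yₖ+Yₖ₋₁) = (1/8)(0.0200+0.0000) + (1/8)(0.0680+0.0200) + (1/8)(0.1180+0.0680) + (1/8)(0.2110+0.1180) + (1/8)(0.3130+0.2110) + (1/8)(0.4950+0.3130) + (1/8)(0.7020+0.4950) + (1/8)(1.0000+0.7020)
  = 0.0025 + 0.0110 + 0.0232 + 0.0411 + 0.0655 + 0.1010 + 0.1496 + 0.2127 = 0.6068
G = 1 − 0.6068 = 0.3932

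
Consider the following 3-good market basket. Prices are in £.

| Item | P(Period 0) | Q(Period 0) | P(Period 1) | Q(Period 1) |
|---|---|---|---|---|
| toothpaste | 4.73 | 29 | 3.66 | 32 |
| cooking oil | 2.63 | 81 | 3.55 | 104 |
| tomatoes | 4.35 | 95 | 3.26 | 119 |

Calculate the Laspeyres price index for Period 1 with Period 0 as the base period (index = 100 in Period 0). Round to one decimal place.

Laspeyres price index uses base-period quantities as weights.
ΣP(Period 1)·Q(Period 0) = 3.66×29 + 3.55×81 + 3.26×95 = 106.14 + 287.55 + 309.7 = 703.39
ΣP(Period 0)·Q(Period 0) = 4.73×29 + 2.63×81 + 4.35×95 = 137.17 + 213.03 + 413.25 = 763.45
Index = 703.39 / 763.45 × 100 = 92.1331

92.1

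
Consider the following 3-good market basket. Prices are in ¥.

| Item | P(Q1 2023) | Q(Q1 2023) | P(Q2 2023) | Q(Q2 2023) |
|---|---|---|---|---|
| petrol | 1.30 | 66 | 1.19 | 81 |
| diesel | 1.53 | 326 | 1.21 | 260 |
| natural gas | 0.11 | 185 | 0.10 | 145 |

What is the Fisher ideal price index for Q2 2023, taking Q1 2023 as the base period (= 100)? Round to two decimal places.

81.61

Laspeyres component (base-period weights):
ΣP(Q2 2023)Q(Q1 2023) = 1.19×66 + 1.21×326 + 0.10×185 = 78.54 + 394.46 + 18.5 = 491.5
ΣP(Q1 2023)Q(Q1 2023) = 1.30×66 + 1.53×326 + 0.11×185 = 85.8 + 498.78 + 20.35 = 604.93
L = 491.5 / 604.93 × 100 = 81.2491
Paasche component (current-period weights):
ΣP(Q2 2023)Q(Q2 2023) = 1.19×81 + 1.21×260 + 0.10×145 = 96.39 + 314.6 + 14.5 = 425.49
ΣP(Q1 2023)Q(Q2 2023) = 1.30×81 + 1.53×260 + 0.11×145 = 105.3 + 397.8 + 15.95 = 519.05
P = 425.49 / 519.05 × 100 = 81.9748
Fisher = √(L × P) = √(81.2491 × 81.9748) = 81.6111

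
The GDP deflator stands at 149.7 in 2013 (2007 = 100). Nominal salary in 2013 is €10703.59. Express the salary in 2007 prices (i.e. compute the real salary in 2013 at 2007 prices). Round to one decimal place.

7150.0

Real = Nominal ÷ (Index/100) = 10703.59 ÷ (149.7/100)
     = 10703.59 ÷ 1.497 = 7150.0267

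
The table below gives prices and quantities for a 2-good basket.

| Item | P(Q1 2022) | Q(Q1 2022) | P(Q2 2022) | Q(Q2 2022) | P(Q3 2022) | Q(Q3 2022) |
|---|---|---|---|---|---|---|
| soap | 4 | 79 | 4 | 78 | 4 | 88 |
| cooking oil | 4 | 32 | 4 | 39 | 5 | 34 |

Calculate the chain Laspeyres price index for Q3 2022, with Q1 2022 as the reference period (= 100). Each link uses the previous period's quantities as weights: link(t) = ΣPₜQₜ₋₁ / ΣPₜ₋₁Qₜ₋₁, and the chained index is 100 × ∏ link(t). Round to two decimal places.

108.33

Link Q1 2022→Q2 2022:
ΣP(Q2 2022)Q(Q1 2022) = 4×79 + 4×32 = 316 + 128 = 444
ΣP(Q1 2022)Q(Q1 2022) = 4×79 + 4×32 = 316 + 128 = 444
link = 444/444 = 1.000000
Link Q2 2022→Q3 2022:
ΣP(Q3 2022)Q(Q2 2022) = 4×78 + 5×39 = 312 + 195 = 507
ΣP(Q2 2022)Q(Q2 2022) = 4×78 + 4×39 = 312 + 156 = 468
link = 507/468 = 1.083333
Chained index = 100 × 1.000000 × 1.083333 = 108.3333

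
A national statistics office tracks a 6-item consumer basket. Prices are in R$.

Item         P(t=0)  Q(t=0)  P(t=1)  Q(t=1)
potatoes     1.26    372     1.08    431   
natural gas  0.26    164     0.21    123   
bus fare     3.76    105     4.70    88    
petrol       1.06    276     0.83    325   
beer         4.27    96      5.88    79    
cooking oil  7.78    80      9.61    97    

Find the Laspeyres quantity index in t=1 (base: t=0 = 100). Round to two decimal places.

Laspeyres quantity index uses base-period prices as weights.
ΣP(t=0)·Q(t=1) = 1.26×431 + 0.26×123 + 3.76×88 + 1.06×325 + 4.27×79 + 7.78×97 = 543.06 + 31.98 + 330.88 + 344.5 + 337.33 + 754.66 = 2342.41
ΣP(t=0)·Q(t=0) = 1.26×372 + 0.26×164 + 3.76×105 + 1.06×276 + 4.27×96 + 7.78×80 = 468.72 + 42.64 + 394.8 + 292.56 + 409.92 + 622.4 = 2231.04
Index = 2342.41 / 2231.04 × 100 = 104.9918

104.99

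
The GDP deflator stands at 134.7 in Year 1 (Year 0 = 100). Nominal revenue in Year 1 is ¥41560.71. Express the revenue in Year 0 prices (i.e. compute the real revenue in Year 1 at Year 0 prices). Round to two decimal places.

30854.28

Real = Nominal ÷ (Index/100) = 41560.71 ÷ (134.7/100)
     = 41560.71 ÷ 1.347 = 30854.2762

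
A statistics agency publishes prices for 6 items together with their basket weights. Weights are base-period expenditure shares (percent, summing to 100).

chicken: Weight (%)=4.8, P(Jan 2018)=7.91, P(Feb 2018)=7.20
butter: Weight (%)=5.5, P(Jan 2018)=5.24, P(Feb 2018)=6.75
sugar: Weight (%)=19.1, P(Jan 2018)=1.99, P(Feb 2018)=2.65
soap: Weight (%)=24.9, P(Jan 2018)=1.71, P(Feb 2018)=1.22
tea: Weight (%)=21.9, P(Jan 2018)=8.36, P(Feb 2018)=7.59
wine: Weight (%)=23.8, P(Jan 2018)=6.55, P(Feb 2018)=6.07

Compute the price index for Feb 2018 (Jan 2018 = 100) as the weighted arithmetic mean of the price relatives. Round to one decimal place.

chicken: 4.8 × (7.20/7.91) = 4.8 × 0.910240 = 4.3692
butter: 5.5 × (6.75/5.24) = 5.5 × 1.288168 = 7.0849
sugar: 19.1 × (2.65/1.99) = 19.1 × 1.331658 = 25.4347
soap: 24.9 × (1.22/1.71) = 24.9 × 0.713450 = 17.7649
tea: 21.9 × (7.59/8.36) = 21.9 × 0.907895 = 19.8829
wine: 23.8 × (6.07/6.55) = 23.8 × 0.926718 = 22.0559
Index = Σ wᵢ·(p₁ᵢ/p₀ᵢ) = 4.3692 + 7.0849 + 25.4347 + 17.7649 + 19.8829 + 22.0559 = 96.5924

96.6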